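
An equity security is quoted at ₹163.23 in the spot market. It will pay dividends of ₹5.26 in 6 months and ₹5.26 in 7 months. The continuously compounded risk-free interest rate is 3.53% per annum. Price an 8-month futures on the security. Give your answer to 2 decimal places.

PV(dividends) I = 5.26·e^(−0.0353·6/12) + 5.26·e^(−0.0353·7/12)
I = 5.1680 + 5.1528 = 10.3208
F = (S − I)·e^(rT) = (163.23 − 10.3208) · e^(0.0353·8/12)
= 152.9092 · e^0.023533 = 152.9092 × 1.023812 = ₹156.55

₹156.55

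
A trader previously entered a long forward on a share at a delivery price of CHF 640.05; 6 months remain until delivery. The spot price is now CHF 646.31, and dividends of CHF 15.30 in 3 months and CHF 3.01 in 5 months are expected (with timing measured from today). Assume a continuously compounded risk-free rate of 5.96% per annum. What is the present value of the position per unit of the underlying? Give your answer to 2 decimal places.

PV(remaining dividends) I = 15.30·e^(−0.0596·3/12) + 3.01·e^(−0.0596·5/12) = 18.0099
Current forward F = (S − I)·e^(rT) = (646.31 − 18.0099)·e^(0.0596·6/12) = 628.3001 × 1.030248 = 647.3049
Value (long) = (F − K)·e^(−rT) = (647.3049 − 640.05) × 0.970640 = 7.0419
Value = CHF 7.04

CHF 7.04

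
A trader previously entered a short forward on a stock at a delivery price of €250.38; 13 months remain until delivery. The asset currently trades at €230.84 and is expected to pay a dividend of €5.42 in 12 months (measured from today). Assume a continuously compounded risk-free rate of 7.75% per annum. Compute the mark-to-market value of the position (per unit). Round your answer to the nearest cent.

PV(remaining dividends) I = 5.42·e^(−0.0775·12/12) = 5.0158
Current forward F = (S − I)·e^(rT) = (230.84 − 5.0158)·e^(0.0775·13/12) = 225.8242 × 1.087584 = 245.6028
Value (long) = (F − K)·e^(−rT) = (245.6028 − 250.38) × 0.919470 = -4.3925
Short position value = −(long value) = €4.39

€4.39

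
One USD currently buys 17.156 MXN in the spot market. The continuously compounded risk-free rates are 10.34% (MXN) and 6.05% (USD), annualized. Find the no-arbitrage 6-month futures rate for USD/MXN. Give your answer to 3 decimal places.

17.528

F = S·e^((r_MXN − r_USD)T) = 17.156 · e^((0.1034 − 0.0605) × 6/12)
= 17.156 · e^0.021450 = 17.156 × 1.021682
F = 17.528 MXN per USD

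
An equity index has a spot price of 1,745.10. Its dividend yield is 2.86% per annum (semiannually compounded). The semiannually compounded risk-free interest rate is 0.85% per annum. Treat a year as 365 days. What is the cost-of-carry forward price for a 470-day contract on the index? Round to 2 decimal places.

F = S · (1+r/2)^(2T) / (1+q/2)^(2T)
= 1745.10 × 1.01098188 / 1.03724335 = 1745.10 × 0.97468148
F = 1,700.92

1,700.92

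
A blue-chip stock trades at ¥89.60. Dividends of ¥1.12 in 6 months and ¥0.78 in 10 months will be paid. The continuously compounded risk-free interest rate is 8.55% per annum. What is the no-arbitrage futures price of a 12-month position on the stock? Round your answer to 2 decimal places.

¥95.64

PV(dividends) I = 1.12·e^(−0.0855·6/12) + 0.78·e^(−0.0855·10/12)
I = 1.0731 + 0.7264 = 1.7995
F = (S − I)·e^(rT) = (89.60 − 1.7995) · e^(0.0855·12/12)
= 87.8005 · e^0.085500 = 87.8005 × 1.089262 = ¥95.64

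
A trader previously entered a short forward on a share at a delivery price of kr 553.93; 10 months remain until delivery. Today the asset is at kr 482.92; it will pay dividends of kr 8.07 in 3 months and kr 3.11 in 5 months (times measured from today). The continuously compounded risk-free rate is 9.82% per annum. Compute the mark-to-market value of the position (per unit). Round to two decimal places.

kr 38.34

PV(remaining dividends) I = 8.07·e^(−0.0982·3/12) + 3.11·e^(−0.0982·5/12) = 10.8596
Current forward F = (S − I)·e^(rT) = (482.92 − 10.8596)·e^(0.0982·10/12) = 472.0604 × 1.085275 = 512.3154
Value (long) = (F − K)·e^(−rT) = (512.3154 − 553.93) × 0.921426 = -38.3448
Short position value = −(long value) = kr 38.34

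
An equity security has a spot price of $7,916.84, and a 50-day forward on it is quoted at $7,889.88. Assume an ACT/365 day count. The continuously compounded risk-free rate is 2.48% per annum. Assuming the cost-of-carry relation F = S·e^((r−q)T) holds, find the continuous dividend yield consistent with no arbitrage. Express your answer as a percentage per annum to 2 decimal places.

4.97%

From F = S·e^((r−q)T): (r − q) = ln(F/S)/T
ln(7889.88/7916.84) = ln(0.996595) = -0.003411
(r − q) = -0.003411 / (50/365) = -0.024900
q = r − ln(F/S)/T = 0.0248 + 0.024900 = 0.049700
q = 4.97%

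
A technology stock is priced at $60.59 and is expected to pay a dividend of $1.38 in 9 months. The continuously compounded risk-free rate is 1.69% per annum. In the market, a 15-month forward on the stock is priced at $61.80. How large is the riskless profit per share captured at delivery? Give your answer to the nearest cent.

$1.31 per share

PV(dividends) I = 1.38·e^(−0.0169·9/12) = 1.3626
Fair forward F* = (S − I)·e^(rT) = (60.59 − 1.3626)·e^0.021125 = 59.2274 × 1.021350 = 60.4919
Market $61.80 > fair 60.4919: forward overpriced → cash-and-carry (borrow at r, buy the stock and collect the dividends, short the forward).
Profit at T = |F_mkt − F*| = |61.80 − 60.4919| = $1.31 per share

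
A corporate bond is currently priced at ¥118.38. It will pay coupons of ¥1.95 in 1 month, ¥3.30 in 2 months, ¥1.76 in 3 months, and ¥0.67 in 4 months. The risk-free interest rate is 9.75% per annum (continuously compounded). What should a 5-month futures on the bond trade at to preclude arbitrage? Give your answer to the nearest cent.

PV(coupons) I = 1.95·e^(−0.0975·1/12) + 3.30·e^(−0.0975·2/12) + 1.76·e^(−0.0975·3/12) + 0.67·e^(−0.0975·4/12)
I = 1.9342 + 3.2468 + 1.7176 + 0.6486 = 7.5472
F = (S − I)·e^(rT) = (118.38 − 7.5472) · e^(0.0975·5/12)
= 110.8328 · e^0.040625 = 110.8328 × 1.041461 = ¥115.43

¥115.43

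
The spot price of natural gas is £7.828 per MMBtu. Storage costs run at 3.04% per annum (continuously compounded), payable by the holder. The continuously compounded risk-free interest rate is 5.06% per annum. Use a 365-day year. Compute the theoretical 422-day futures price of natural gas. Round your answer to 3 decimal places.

£8.597 per MMBtu

Net carry = r + u − y = 0.0506 + 0.0304 − 0.0000 = 0.0810
F = S·e^((r+u−y)T) = 7.828 · e^(0.0810 × 422/365) = 7.828 · e^0.093649
= 7.828 × 1.098174 = £8.597 per MMBtu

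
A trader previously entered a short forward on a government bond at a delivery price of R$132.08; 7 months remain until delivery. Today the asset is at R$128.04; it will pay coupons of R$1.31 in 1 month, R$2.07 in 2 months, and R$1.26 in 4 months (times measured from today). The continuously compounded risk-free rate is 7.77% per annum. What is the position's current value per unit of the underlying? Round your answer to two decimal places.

R$2.76

PV(remaining coupons) I = 1.31·e^(−0.0777·1/12) + 2.07·e^(−0.0777·2/12) + 1.26·e^(−0.0777·4/12) = 4.5727
Current forward F = (S − I)·e^(rT) = (128.04 − 4.5727)·e^(0.0777·7/12) = 123.4673 × 1.046368 = 129.1922
Value (long) = (F − K)·e^(−rT) = (129.1922 − 132.08) × 0.955687 = -2.7598
Short position value = −(long value) = R$2.76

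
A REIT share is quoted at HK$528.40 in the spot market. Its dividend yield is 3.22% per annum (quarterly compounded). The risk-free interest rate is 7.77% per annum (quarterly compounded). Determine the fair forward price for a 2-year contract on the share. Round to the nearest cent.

HK$578.03

F = S · (1+r/4)^(4T) / (1+q/4)^(4T)
= 528.40 × 1.166386 / 1.066244 = 528.40 × 1.093920
F = HK$578.03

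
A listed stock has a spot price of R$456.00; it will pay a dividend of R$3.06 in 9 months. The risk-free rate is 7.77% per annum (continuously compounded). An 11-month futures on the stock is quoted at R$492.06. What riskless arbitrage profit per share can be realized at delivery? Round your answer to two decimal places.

R$5.50 per share

PV(dividends) I = 3.06·e^(−0.0777·9/12) = 2.8868
Fair futures F* = (S − I)·e^(rT) = (456.00 − 2.8868)·e^0.071225 = 453.1132 × 1.073823 = 486.5634
Market R$492.06 > fair 486.5634: forward overpriced → cash-and-carry (borrow at r, buy the stock and collect the dividends, short the forward).
Profit at T = |F_mkt − F*| = |492.06 − 486.5634| = R$5.50 per share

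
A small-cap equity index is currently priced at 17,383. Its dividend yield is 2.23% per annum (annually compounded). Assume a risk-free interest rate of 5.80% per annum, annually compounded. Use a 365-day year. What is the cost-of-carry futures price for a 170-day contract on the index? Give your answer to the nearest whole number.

17,663

F = S · (1+r)^T / (1+q)^T
= 17383 × 1.026607 / 1.010325 = 17383 × 1.016116
F = 17,663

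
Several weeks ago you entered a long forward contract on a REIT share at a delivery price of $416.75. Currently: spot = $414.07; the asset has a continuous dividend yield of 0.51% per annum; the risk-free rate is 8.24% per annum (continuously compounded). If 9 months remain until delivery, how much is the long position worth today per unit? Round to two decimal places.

Current fair forward for the remaining 9 months: F = S·e^((r − q)·T), (r − q) = 0.0824 − 0.0051 = 0.0773
F = 414.07 · e^(0.0773 × 9/12) = 414.07 × 1.059689 = 438.7854
Value of long forward = (F − K)·e^(−rT) = (438.7854 − 416.75) · e^(−0.0824·9/12)
= 22.0354 × 0.940071 = 20.71

$20.71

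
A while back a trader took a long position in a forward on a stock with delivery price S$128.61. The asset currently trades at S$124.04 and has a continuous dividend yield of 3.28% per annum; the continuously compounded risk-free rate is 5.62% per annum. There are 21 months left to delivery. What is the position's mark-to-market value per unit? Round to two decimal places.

Current fair forward for the remaining 21 months: F = S·e^((r − q)·T), (r − q) = 0.0562 − 0.0328 = 0.0234
F = 124.04 · e^(0.0234 × 21/12) = 124.04 × 1.041800 = 129.2249
Value of long forward = (F − K)·e^(−rT) = (129.2249 − 128.61) · e^(−0.0562·21/12)
= 0.6149 × 0.906332 = 0.56

S$0.56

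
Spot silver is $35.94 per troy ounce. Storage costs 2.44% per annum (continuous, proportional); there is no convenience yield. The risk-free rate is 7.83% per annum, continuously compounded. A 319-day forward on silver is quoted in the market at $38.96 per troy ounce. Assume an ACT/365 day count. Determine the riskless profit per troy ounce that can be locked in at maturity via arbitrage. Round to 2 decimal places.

$0.36 per troy ounce

Fair forward: F* = S·e^(carry·T), with carry = (r + u) = 0.0783 + 0.0244 = 0.1027
F* = 35.94 · e^(0.1027 × 319/365) = 35.94 · e^0.089757 = 35.94 × 1.093908 = $39.3151
Market $38.96 < fair $39.3151: forward underpriced → reverse cash-and-carry (short spot, go long the forward).
At maturity, profit = |F_mkt − F*| = |38.96 − 39.3151| = $0.36 per troy ounce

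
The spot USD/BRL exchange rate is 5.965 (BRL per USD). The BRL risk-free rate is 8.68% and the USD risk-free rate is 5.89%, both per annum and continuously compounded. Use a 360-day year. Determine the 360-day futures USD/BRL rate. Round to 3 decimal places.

F = S·e^((r_BRL − r_USD)T) = 5.965 · e^((0.0868 − 0.0589) × 360/360)
= 5.965 · e^0.027900 = 5.965 × 1.028293
F = 6.134 BRL per USD

6.134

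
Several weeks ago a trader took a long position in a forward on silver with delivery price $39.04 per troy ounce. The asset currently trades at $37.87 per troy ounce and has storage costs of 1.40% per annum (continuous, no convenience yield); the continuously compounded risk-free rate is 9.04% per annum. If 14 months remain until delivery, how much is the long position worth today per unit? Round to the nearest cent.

$3.36 per troy ounce

Current fair forward for the remaining 14 months: F = S·e^((r + u)·T), (r + u) = 0.0904 + 0.0140 = 0.1044
F = 37.87 · e^(0.1044 × 14/12) = 37.87 × 1.129528 = 42.7752
Value of long forward = (F − K)·e^(−rT) = (42.7752 − 39.04) · e^(−0.0904·14/12)
= 3.7352 × 0.899904 = 3.36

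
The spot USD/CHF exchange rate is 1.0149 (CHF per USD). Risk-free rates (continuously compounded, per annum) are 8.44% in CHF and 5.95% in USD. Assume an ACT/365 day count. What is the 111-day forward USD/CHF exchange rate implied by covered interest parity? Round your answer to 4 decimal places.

F = S·e^((r_CHF − r_USD)T) = 1.0149 · e^((0.0844 − 0.0595) × 111/365)
= 1.0149 · e^0.007572 = 1.0149 × 1.007601
F = 1.0226 CHF per USD

1.0226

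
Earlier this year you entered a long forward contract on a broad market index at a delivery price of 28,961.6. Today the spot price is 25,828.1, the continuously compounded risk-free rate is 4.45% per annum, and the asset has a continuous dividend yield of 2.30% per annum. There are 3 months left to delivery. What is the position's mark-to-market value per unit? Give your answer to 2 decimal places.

Current fair forward for the remaining 3 months: F = S·e^((r − q)·T), (r − q) = 0.0445 − 0.0230 = 0.0215
F = 25828.1 · e^(0.0215 × 3/12) = 25828.1 × 1.00538947 = 25967.2998
Value of long forward = (F − K)·e^(−rT) = (25967.2998 − 28961.6) · e^(−0.0445·3/12)
= -2994.3002 × 0.98893665 = -2961.17

-2961.17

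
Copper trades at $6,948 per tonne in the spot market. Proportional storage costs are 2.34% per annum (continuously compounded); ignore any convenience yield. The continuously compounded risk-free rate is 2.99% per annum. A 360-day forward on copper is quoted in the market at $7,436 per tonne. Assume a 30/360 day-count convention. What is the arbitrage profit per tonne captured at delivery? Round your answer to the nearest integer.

Fair forward: F* = S·e^(carry·T), with carry = (r + u) = 0.0299 + 0.0234 = 0.0533
F* = 6948 · e^(0.0533 × 360/360) = 6948 · e^0.053300 = 6948 × 1.054746 = $7328.3752
Market $7436 > fair $7328.3752: forward overpriced → cash-and-carry (buy spot, short the forward).
At maturity, profit = |F_mkt − F*| = |7436 − 7328.3752| = $108 per tonne

$108 per tonne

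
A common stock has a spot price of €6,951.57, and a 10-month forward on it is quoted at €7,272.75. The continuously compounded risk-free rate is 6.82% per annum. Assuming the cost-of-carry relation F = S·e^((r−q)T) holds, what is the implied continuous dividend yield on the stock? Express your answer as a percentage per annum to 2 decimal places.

1.40%

From F = S·e^((r−q)T): (r − q) = ln(F/S)/T
ln(7272.75/6951.57) = ln(1.046203) = 0.045167
(r − q) = 0.045167 / (10/12) = 0.054200
q = r − ln(F/S)/T = 0.0682 − 0.054200 = 0.014000
q = 1.40%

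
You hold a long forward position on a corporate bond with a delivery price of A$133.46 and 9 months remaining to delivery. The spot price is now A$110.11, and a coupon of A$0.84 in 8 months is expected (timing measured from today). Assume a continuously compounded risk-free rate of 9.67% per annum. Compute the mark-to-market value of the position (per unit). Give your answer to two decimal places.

-A$14.80

PV(remaining coupons) I = 0.84·e^(−0.0967·8/12) = 0.7876
Current forward F = (S − I)·e^(rT) = (110.11 − 0.7876)·e^(0.0967·9/12) = 109.3224 × 1.075220 = 117.5456
Value (long) = (F − K)·e^(−rT) = (117.5456 − 133.46) × 0.930042 = -14.8011
Value = -A$14.80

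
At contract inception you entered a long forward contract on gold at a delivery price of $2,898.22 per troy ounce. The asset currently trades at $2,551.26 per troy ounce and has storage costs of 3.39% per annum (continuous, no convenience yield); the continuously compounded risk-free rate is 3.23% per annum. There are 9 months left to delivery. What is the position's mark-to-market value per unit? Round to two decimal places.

-$211.90 per troy ounce

Current fair forward for the remaining 9 months: F = S·e^((r + u)·T), (r + u) = 0.0323 + 0.0339 = 0.0662
F = 2551.26 · e^(0.0662 × 9/12) = 2551.26 × 1.05090322 = 2681.1273
Value of long forward = (F − K)·e^(−rT) = (2681.1273 − 2898.22) · e^(−0.0323·9/12)
= -217.0927 × 0.97606607 = -211.90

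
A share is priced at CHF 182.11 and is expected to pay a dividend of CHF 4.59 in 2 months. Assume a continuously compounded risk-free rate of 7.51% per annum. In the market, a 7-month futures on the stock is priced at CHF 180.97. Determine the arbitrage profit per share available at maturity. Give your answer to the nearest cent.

CHF 4.56 per share

PV(dividends) I = 4.59·e^(−0.0751·2/12) = 4.5329
Fair futures F* = (S − I)·e^(rT) = (182.11 − 4.5329)·e^0.043808 = 177.5771 × 1.044782 = 185.5294
Market CHF 180.97 < fair 185.5294: forward underpriced → reverse cash-and-carry (short the stock, invest proceeds at r, pay the dividends, go long the forward).
Profit at T = |F_mkt − F*| = |180.97 − 185.5294| = CHF 4.56 per share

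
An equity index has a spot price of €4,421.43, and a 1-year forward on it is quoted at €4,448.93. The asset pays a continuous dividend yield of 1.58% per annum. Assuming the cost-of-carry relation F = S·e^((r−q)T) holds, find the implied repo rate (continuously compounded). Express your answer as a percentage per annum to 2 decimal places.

2.20%

From F = S·e^((r−q)T): (r − q) = ln(F/S)/T
ln(4448.93/4421.43) = ln(1.006220) = 0.006201
(r − q) = 0.006201 / (1) = 0.006201
r = ln(F/S)/T + q = 0.006201 + 0.0158 = 0.022001
r = 2.20%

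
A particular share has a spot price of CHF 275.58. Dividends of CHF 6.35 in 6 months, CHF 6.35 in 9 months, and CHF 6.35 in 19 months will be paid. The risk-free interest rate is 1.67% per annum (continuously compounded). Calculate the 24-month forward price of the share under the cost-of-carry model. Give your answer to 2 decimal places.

PV(dividends) I = 6.35·e^(−0.0167·6/12) + 6.35·e^(−0.0167·9/12) + 6.35·e^(−0.0167·19/12)
I = 6.2972 + 6.2710 + 6.1843 = 18.7525
F = (S − I)·e^(rT) = (275.58 − 18.7525) · e^(0.0167·24/12)
= 256.8275 · e^0.033400 = 256.8275 × 1.033964 = CHF 265.55

CHF 265.55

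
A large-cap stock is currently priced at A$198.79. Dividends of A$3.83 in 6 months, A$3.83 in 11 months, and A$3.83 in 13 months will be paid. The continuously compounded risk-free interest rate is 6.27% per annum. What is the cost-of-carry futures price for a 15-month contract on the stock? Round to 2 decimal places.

A$203.20

PV(dividends) I = 3.83·e^(−0.0627·6/12) + 3.83·e^(−0.0627·11/12) + 3.83·e^(−0.0627·13/12)
I = 3.7118 + 3.6161 + 3.5785 = 10.9064
F = (S − I)·e^(rT) = (198.79 − 10.9064) · e^(0.0627·15/12)
= 187.8836 · e^0.078375 = 187.8836 × 1.081528 = A$203.20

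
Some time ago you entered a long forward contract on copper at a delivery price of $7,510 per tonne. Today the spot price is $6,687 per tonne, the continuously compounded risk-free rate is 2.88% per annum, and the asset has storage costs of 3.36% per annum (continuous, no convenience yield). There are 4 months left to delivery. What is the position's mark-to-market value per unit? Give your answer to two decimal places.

-$675.93 per tonne

Current fair forward for the remaining 4 months: F = S·e^((r + u)·T), (r + u) = 0.0288 + 0.0336 = 0.0624
F = 6687 · e^(0.0624 × 4/12) = 6687 × 1.02101783 = 6827.5462
Value of long forward = (F − K)·e^(−rT) = (6827.5462 − 7510) · e^(−0.0288·4/12)
= -682.4538 × 0.99044593 = -675.93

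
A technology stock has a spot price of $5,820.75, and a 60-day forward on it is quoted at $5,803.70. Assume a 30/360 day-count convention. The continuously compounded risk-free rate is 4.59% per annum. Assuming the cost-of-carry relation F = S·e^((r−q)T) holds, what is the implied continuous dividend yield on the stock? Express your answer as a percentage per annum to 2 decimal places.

6.35%

From F = S·e^((r−q)T): (r − q) = ln(F/S)/T
ln(5803.70/5820.75) = ln(0.997071) = -0.002933
(r − q) = -0.002933 / (60/360) = -0.017598
q = r − ln(F/S)/T = 0.0459 + 0.017598 = 0.063498
q = 6.35%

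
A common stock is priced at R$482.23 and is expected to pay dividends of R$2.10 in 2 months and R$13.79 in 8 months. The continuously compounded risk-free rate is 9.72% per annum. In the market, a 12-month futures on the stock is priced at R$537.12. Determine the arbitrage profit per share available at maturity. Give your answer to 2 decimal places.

PV(dividends) I = 2.10·e^(−0.0972·2/12) + 13.79·e^(−0.0972·8/12) = 14.9910
Fair futures F* = (S − I)·e^(rT) = (482.23 − 14.9910)·e^0.097200 = 467.2390 × 1.102081 = 514.9352
Market R$537.12 > fair 514.9352: forward overpriced → cash-and-carry (borrow at r, buy the stock and collect the dividends, short the forward).
Profit at T = |F_mkt − F*| = |537.12 − 514.9352| = R$22.18 per share

R$22.18 per share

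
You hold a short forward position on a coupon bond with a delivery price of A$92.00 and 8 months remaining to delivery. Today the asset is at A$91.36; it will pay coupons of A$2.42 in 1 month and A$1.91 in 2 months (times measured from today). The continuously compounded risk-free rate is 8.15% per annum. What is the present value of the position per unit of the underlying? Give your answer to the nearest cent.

A$0.06

PV(remaining coupons) I = 2.42·e^(−0.0815·1/12) + 1.91·e^(−0.0815·2/12) = 4.2879
Current forward F = (S − I)·e^(rT) = (91.36 − 4.2879)·e^(0.0815·8/12) = 87.0721 × 1.055836 = 91.9339
Value (long) = (F − K)·e^(−rT) = (91.9339 − 92.00) × 0.947116 = -0.0626
Short position value = −(long value) = A$0.06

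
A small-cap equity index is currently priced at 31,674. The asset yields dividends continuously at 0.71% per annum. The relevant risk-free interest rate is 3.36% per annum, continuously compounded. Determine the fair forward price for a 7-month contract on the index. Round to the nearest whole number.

32,167

F = S·e^((r − q)T) = 31674 · e^((0.0336 − 0.0071) × 7/12)
= 31674 · e^0.015458 = 31674 × 1.015578
F = 32,167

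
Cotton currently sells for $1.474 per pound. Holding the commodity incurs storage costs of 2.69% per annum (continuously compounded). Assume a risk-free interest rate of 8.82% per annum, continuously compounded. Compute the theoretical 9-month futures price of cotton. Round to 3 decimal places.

$1.607 per pound

Net carry = r + u − y = 0.0882 + 0.0269 − 0.0000 = 0.1151
F = S·e^((r+u−y)T) = 1.474 · e^(0.1151 × 9/12) = 1.474 · e^0.086325
= 1.474 × 1.090161 = $1.607 per pound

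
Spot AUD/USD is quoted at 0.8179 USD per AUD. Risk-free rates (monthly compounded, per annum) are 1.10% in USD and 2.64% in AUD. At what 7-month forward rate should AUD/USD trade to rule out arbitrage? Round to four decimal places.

By covered interest parity, F = S · (1+r_USD/12)^(12T) / (1+r_AUD/12)^(12T)
= 0.8179 × 1.006434 / 1.015502 = 0.8179 × 0.991070
F = 0.8106 USD per AUD

0.8106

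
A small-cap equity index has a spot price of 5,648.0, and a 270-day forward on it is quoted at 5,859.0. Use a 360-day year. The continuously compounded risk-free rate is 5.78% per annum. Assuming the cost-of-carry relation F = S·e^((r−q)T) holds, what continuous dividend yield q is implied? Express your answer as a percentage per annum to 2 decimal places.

From F = S·e^((r−q)T): (r − q) = ln(F/S)/T
ln(5859.0/5648.0) = ln(1.037358) = 0.036677
(r − q) = 0.036677 / (270/360) = 0.048903
q = r − ln(F/S)/T = 0.0578 − 0.048903 = 0.008897
q = 0.89%

0.89%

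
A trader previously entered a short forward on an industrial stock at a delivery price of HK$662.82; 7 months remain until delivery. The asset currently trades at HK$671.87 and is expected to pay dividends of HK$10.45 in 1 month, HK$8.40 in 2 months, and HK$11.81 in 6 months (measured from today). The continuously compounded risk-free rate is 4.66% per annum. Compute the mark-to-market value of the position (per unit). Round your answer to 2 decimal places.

HK$3.46

PV(remaining dividends) I = 10.45·e^(−0.0466·1/12) + 8.40·e^(−0.0466·2/12) + 11.81·e^(−0.0466·6/12) = 30.2825
Current forward F = (S − I)·e^(rT) = (671.87 − 30.2825)·e^(0.0466·7/12) = 641.5875 × 1.027556 = 659.2671
Value (long) = (F − K)·e^(−rT) = (659.2671 − 662.82) × 0.973183 = -3.4576
Short position value = −(long value) = HK$3.46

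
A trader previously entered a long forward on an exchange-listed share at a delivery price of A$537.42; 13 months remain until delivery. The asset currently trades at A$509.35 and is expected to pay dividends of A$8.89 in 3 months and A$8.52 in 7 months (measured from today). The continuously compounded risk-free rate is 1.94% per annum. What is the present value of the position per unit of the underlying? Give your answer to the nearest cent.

-A$34.16

PV(remaining dividends) I = 8.89·e^(−0.0194·3/12) + 8.52·e^(−0.0194·7/12) = 17.2711
Current forward F = (S − I)·e^(rT) = (509.35 − 17.2711)·e^(0.0194·13/12) = 492.0789 × 1.021239 = 502.5302
Value (long) = (F − K)·e^(−rT) = (502.5302 − 537.42) × 0.979203 = -34.1642
Value = -A$34.16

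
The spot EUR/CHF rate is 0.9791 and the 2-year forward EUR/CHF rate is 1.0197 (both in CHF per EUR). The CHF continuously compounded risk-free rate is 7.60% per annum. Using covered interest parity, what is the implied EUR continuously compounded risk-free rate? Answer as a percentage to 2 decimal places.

5.57%

F = S·e^((r_CHF − r_EUR)T) ⇒ r_EUR = r_CHF − ln(F/S)/T
ln(1.0197/0.9791) = 0.040630; /(2) = 0.020315
r_EUR = 0.0760 − 0.020315 = 0.055685
r_EUR = 5.57%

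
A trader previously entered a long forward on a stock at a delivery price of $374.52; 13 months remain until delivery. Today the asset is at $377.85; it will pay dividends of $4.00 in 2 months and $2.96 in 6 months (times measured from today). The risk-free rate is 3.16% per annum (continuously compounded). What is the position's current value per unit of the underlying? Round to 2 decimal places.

PV(remaining dividends) I = 4.00·e^(−0.0316·2/12) + 2.96·e^(−0.0316·6/12) = 6.8926
Current forward F = (S − I)·e^(rT) = (377.85 − 6.8926)·e^(0.0316·13/12) = 370.9574 × 1.034826 = 383.8764
Value (long) = (F − K)·e^(−rT) = (383.8764 − 374.52) × 0.966346 = 9.0415
Value = $9.04

$9.04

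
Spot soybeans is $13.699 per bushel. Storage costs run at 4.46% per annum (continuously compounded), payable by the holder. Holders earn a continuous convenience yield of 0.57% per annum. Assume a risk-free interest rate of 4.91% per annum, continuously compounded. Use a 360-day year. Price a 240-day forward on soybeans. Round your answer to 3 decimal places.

Net carry = r + u − y = 0.0491 + 0.0446 − 0.0057 = 0.0880
F = S·e^((r+u−y)T) = 13.699 · e^(0.0880 × 240/360) = 13.699 · e^0.058667
= 13.699 × 1.060422 = $14.527 per bushel

$14.527 per bushel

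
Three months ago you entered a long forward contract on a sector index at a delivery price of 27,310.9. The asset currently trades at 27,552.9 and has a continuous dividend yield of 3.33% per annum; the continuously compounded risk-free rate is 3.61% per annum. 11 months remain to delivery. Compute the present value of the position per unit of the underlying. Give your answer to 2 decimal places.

302.63

Current fair forward for the remaining 11 months: F = S·e^((r − q)·T), (r − q) = 0.0361 − 0.0333 = 0.0028
F = 27552.9 · e^(0.0028 × 11/12) = 27552.9 × 1.00256996 = 27623.7099
Value of long forward = (F − K)·e^(−rT) = (27623.7099 − 27310.9) · e^(−0.0361·11/12)
= 312.8099 × 0.96744987 = 302.63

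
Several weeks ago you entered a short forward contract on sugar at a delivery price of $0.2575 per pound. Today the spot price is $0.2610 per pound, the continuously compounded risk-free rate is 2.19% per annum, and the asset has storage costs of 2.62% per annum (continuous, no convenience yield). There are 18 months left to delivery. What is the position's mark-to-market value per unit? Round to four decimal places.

-$0.0223 per pound

Current fair forward for the remaining 18 months: F = S·e^((r + u)·T), (r + u) = 0.0219 + 0.0262 = 0.0481
F = 0.2610 · e^(0.0481 × 18/12) = 0.2610 × 1.074817 = 0.2805
Value of long forward = (F − K)·e^(−rT) = (0.2805 − 0.2575) · e^(−0.0219·18/12)
= 0.0230 × 0.967684 = 0.0223
Short position value = −(long value) = -$0.0223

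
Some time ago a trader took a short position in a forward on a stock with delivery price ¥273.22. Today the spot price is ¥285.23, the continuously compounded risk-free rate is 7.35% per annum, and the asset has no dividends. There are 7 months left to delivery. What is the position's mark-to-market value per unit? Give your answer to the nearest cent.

Current fair forward for the remaining 7 months: F = S·e^(r·T), r = 0.0735
F = 285.23 · e^(0.0735 × 7/12) = 285.23 × 1.043807 = 297.7251
Value of long forward = (F − K)·e^(−rT) = (297.7251 − 273.22) · e^(−0.0735·7/12)
= 24.5051 × 0.958031 = 23.48
Short position value = −(long value) = -¥23.48

-¥23.48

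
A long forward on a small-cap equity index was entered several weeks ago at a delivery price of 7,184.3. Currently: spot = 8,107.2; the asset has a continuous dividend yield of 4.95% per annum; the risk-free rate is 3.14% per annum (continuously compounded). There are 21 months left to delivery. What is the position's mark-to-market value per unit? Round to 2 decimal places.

Current fair forward for the remaining 21 months: F = S·e^((r − q)·T), (r − q) = 0.0314 − 0.0495 = -0.0181
F = 8107.2 · e^(-0.0181 × 21/12) = 8107.2 × 0.96882140 = 7854.4289
Value of long forward = (F − K)·e^(−rT) = (7854.4289 − 7184.3) · e^(−0.0314·21/12)
= 670.1289 × 0.94653247 = 634.30

634.30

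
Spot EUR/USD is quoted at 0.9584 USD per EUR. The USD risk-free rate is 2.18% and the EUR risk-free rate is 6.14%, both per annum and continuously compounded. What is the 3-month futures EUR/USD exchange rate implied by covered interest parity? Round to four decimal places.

0.9490

F = S·e^((r_USD − r_EUR)T) = 0.9584 · e^((0.0218 − 0.0614) × 3/12)
= 0.9584 · e^-0.009900 = 0.9584 × 0.990149
F = 0.9490 USD per EUR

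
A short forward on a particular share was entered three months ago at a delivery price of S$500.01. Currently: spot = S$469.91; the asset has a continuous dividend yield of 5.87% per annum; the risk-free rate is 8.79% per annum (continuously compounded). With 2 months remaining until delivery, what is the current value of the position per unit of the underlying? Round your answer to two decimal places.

S$27.40

Current fair forward for the remaining 2 months: F = S·e^((r − q)·T), (r − q) = 0.0879 − 0.0587 = 0.0292
F = 469.91 · e^(0.0292 × 2/12) = 469.91 × 1.004879 = 472.2027
Value of long forward = (F − K)·e^(−rT) = (472.2027 − 500.01) · e^(−0.0879·2/12)
= -27.8073 × 0.985457 = -27.40
Short position value = −(long value) = S$27.40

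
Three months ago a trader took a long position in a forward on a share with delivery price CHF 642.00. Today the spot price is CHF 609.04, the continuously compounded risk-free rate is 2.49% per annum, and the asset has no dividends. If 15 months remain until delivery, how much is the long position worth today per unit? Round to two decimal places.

-CHF 13.29

Current fair forward for the remaining 15 months: F = S·e^(r·T), r = 0.0249
F = 609.04 · e^(0.0249 × 15/12) = 609.04 × 1.031614 = 628.2942
Value of long forward = (F − K)·e^(−rT) = (628.2942 − 642.00) · e^(−0.0249·15/12)
= -13.7058 × 0.969354 = -13.29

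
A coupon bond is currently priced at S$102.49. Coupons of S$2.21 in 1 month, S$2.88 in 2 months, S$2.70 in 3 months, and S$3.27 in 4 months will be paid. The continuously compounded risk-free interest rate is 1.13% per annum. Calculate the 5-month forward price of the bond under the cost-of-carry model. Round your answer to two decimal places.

PV(coupons) I = 2.21·e^(−0.0113·1/12) + 2.88·e^(−0.0113·2/12) + 2.70·e^(−0.0113·3/12) + 3.27·e^(−0.0113·4/12)
I = 2.2079 + 2.8746 + 2.6924 + 3.2577 = 11.0326
F = (S − I)·e^(rT) = (102.49 − 11.0326) · e^(0.0113·5/12)
= 91.4574 · e^0.004708 = 91.4574 × 1.004719 = S$91.89

S$91.89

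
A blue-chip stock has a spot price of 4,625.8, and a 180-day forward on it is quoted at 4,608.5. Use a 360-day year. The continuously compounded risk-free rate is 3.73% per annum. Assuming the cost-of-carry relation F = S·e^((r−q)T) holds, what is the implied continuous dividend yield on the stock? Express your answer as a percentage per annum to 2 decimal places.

From F = S·e^((r−q)T): (r − q) = ln(F/S)/T
ln(4608.5/4625.8) = ln(0.996260) = -0.003747
(r − q) = -0.003747 / (180/360) = -0.007494
q = r − ln(F/S)/T = 0.0373 + 0.007494 = 0.044794
q = 4.48%

4.48%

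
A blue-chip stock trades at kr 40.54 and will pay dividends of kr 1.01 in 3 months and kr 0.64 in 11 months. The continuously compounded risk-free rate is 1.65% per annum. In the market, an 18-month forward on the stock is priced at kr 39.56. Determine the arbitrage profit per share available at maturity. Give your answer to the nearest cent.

kr 0.32 per share

PV(dividends) I = 1.01·e^(−0.0165·3/12) + 0.64·e^(−0.0165·11/12) = 1.6362
Fair forward F* = (S − I)·e^(rT) = (40.54 − 1.6362)·e^0.024750 = 38.9038 × 1.025059 = 39.8787
Market kr 39.56 < fair 39.8787: forward underpriced → reverse cash-and-carry (short the stock, invest proceeds at r, pay the dividends, go long the forward).
Profit at T = |F_mkt − F*| = |39.56 − 39.8787| = kr 0.32 per share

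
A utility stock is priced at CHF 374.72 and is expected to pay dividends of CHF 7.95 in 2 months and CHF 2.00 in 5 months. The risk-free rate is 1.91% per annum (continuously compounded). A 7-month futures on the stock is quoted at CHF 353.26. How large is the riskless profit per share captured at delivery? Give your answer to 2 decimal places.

PV(dividends) I = 7.95·e^(−0.0191·2/12) + 2.00·e^(−0.0191·5/12) = 9.9089
Fair futures F* = (S − I)·e^(rT) = (374.72 − 9.9089)·e^0.011142 = 364.8111 × 1.011204 = 368.8984
Market CHF 353.26 < fair 368.8984: forward underpriced → reverse cash-and-carry (short the stock, invest proceeds at r, pay the dividends, go long the forward).
Profit at T = |F_mkt − F*| = |353.26 − 368.8984| = CHF 15.64 per share

CHF 15.64 per share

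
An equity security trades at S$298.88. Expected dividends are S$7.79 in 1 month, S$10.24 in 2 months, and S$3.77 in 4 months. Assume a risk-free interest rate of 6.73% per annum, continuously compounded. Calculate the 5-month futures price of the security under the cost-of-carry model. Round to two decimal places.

S$285.21

PV(dividends) I = 7.79·e^(−0.0673·1/12) + 10.24·e^(−0.0673·2/12) + 3.77·e^(−0.0673·4/12)
I = 7.7464 + 10.1258 + 3.6864 = 21.5586
F = (S − I)·e^(rT) = (298.88 − 21.5586) · e^(0.0673·5/12)
= 277.3214 · e^0.028042 = 277.3214 × 1.028439 = S$285.21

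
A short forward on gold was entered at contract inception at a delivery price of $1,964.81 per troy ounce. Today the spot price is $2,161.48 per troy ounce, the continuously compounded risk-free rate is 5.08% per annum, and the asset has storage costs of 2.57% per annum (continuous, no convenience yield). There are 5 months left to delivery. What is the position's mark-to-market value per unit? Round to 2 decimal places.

Current fair forward for the remaining 5 months: F = S·e^((r + u)·T), (r + u) = 0.0508 + 0.0257 = 0.0765
F = 2161.48 · e^(0.0765 × 5/12) = 2161.48 × 1.03238845 = 2231.4870
Value of long forward = (F − K)·e^(−rT) = (2231.4870 − 1964.81) · e^(−0.0508·5/12)
= 266.6770 × 0.97905578 = 261.09
Short position value = −(long value) = -$261.09

-$261.09 per troy ounce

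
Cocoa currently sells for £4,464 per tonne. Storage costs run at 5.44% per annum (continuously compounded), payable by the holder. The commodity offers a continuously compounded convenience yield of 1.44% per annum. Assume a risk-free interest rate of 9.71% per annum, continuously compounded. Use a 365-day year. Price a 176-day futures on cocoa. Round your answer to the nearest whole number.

Net carry = r + u − y = 0.0971 + 0.0544 − 0.0144 = 0.1371
F = S·e^((r+u−y)T) = 4464 · e^(0.1371 × 176/365) = 4464 · e^0.066108
= 4464 × 1.068342 = £4,769 per tonne

£4,769 per tonne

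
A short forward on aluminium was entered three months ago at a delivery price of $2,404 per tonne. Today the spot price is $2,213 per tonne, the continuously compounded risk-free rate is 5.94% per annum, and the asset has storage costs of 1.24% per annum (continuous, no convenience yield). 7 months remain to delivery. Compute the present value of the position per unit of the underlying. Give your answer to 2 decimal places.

$93.06 per tonne

Current fair forward for the remaining 7 months: F = S·e^((r + u)·T), (r + u) = 0.0594 + 0.0124 = 0.0718
F = 2213 · e^(0.0718 × 7/12) = 2213 × 1.04277281 = 2307.6562
Value of long forward = (F − K)·e^(−rT) = (2307.6562 − 2404) · e^(−0.0594·7/12)
= -96.3438 × 0.96594344 = -93.06
Short position value = −(long value) = $93.06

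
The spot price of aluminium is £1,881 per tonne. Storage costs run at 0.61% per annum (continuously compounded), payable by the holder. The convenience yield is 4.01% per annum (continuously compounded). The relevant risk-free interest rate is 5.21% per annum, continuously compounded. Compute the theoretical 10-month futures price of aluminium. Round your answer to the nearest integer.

Net carry = r + u − y = 0.0521 + 0.0061 − 0.0401 = 0.0181
F = S·e^((r+u−y)T) = 1881 · e^(0.0181 × 10/12) = 1881 · e^0.015083
= 1881 × 1.015197 = £1,910 per tonne

£1,910 per tonne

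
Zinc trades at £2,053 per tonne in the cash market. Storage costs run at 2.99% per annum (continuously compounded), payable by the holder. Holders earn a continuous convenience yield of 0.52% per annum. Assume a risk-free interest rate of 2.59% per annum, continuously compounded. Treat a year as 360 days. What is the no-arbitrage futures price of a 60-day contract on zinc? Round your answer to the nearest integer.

Net carry = r + u − y = 0.0259 + 0.0299 − 0.0052 = 0.0506
F = S·e^((r+u−y)T) = 2053 · e^(0.0506 × 60/360) = 2053 · e^0.008433
= 2053 × 1.008469 = £2,070 per tonne

£2,070 per tonne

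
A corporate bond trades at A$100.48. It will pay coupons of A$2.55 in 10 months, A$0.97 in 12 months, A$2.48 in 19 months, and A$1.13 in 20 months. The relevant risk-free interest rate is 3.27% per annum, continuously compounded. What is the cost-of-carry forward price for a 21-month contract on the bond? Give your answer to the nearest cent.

A$99.15

PV(coupons) I = 2.55·e^(−0.0327·10/12) + 0.97·e^(−0.0327·12/12) + 2.48·e^(−0.0327·19/12) + 1.13·e^(−0.0327·20/12)
I = 2.4815 + 0.9388 + 2.3549 + 1.0701 = 6.8453
F = (S − I)·e^(rT) = (100.48 − 6.8453) · e^(0.0327·21/12)
= 93.6347 · e^0.057225 = 93.6347 × 1.058894 = A$99.15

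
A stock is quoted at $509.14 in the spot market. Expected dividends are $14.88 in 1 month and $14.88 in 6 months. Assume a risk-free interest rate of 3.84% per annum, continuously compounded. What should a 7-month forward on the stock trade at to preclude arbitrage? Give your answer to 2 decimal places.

$490.58

PV(dividends) I = 14.88·e^(−0.0384·1/12) + 14.88·e^(−0.0384·6/12)
I = 14.8325 + 14.5970 = 29.4295
F = (S − I)·e^(rT) = (509.14 − 29.4295) · e^(0.0384·7/12)
= 479.7105 · e^0.022400 = 479.7105 × 1.022653 = $490.58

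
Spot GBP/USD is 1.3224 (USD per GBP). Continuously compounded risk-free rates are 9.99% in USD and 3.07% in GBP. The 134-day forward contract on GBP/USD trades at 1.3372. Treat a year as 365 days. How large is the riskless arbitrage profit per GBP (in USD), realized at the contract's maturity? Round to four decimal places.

0.0192 per GBP (in USD)

Fair forward: F* = S·e^(carry·T), with carry = (r_USD − r_GBP) = 0.0999 − 0.0307 = 0.0692
F* = 1.3224 · e^(0.0692 × 134/365) = 1.3224 · e^0.025405 = 1.3224 × 1.025730 = 1.3564
Market 1.3372 < fair 1.3564: forward underpriced → reverse cash-and-carry (short spot, go long the forward).
At maturity, profit = |F_mkt − F*| = |1.3372 − 1.3564| = 0.0192 per GBP (in USD)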